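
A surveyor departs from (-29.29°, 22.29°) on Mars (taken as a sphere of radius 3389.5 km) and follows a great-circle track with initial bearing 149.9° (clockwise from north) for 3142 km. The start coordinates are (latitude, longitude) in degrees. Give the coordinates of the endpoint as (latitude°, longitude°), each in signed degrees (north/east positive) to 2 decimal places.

-63.79°, 87.53°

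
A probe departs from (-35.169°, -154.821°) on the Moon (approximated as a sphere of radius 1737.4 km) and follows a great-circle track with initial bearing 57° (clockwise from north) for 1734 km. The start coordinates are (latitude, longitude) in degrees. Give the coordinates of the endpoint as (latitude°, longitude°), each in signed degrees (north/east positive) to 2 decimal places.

Angular distance δ = d/R = 1734/1737.4 = 0.99804 rad; initial bearing θ = 0.9948 rad.
sin φ₂ = sin φ₁ cos δ + cos φ₁ sin δ cos θ = (-0.5760)(0.5419) + (0.8175)(0.8404)(0.5446) = 0.0620, so φ₂ = 3.56°.
Δλ = atan2(sin θ sin δ cos φ₁, cos δ − sin φ₁ sin φ₂) = atan2(0.5762, 0.5777) = 44.926°.
λ₂ = -154.821° + 44.926° = -109.90°.

3.56°, -109.90°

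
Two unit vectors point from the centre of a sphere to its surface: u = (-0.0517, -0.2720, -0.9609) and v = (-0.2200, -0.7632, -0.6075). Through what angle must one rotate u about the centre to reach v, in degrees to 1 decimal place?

u·v = 0.8027; |u| = 1.0000, |v| = 1.0000.
cos θ = (u·v)/(|u||v|) = 0.8027, so θ = 36.6°.

36.6°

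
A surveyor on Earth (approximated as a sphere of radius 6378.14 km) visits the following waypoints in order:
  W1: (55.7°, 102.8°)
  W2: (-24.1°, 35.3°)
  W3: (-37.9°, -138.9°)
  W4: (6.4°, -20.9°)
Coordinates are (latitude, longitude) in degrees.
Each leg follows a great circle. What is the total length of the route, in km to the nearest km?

36927 km

Leg W1→W2: central angle 1.7117 rad, distance 10917.6 km.
Leg W2→W3: central angle 2.0553 rad, distance 13109.1 km.
Leg W3→W4: central angle 2.0226 rad, distance 12900.6 km.
Total: 10917.6 + 13109.1 + 12900.6 ≈ 36927 km.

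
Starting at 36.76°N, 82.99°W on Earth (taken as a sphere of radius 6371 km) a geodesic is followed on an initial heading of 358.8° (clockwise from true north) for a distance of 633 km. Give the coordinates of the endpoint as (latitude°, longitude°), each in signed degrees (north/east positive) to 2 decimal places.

Angular distance δ = d/R = 633/6371 = 0.09936 rad; initial bearing θ = 6.2622 rad.
sin φ₂ = sin φ₁ cos δ + cos φ₁ sin δ cos θ = (0.5985)(0.9951) + (0.8011)(0.0992)(0.9998) = 0.6750, so φ₂ = 42.45°.
Δλ = atan2(sin θ sin δ cos φ₁, cos δ − sin φ₁ sin φ₂) = atan2(-0.0017, 0.5911) = -0.161°.
λ₂ = -82.990° − 0.161° = -83.15°.

42.45°, -83.15°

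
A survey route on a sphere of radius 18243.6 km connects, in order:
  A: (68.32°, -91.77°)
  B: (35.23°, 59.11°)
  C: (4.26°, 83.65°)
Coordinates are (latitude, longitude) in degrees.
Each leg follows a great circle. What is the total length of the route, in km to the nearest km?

Leg A→B: central angle 1.2949 rad, distance 23623.1 km.
Leg B→C: central angle 0.6699 rad, distance 12222.2 km.
Total: 23623.1 + 12222.2 ≈ 35845 km.

35845 km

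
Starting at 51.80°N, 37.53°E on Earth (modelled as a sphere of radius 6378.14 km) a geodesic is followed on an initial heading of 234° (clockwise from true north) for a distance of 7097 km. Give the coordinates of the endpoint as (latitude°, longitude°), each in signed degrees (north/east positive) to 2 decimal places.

Angular distance δ = d/R = 7097/6378.14 = 1.11271 rad; initial bearing θ = 4.0841 rad.
sin φ₂ = sin φ₁ cos δ + cos φ₁ sin δ cos θ = (0.7859)(0.4422) + (0.6184)(0.8969)(-0.5878) = 0.0215, so φ₂ = 1.23°.
Δλ = atan2(sin θ sin δ cos φ₁, cos δ − sin φ₁ sin φ₂) = atan2(-0.4487, 0.4253) = -46.533°.
λ₂ = 37.530° − 46.533° = -9.00°.

1.23°, -9.00°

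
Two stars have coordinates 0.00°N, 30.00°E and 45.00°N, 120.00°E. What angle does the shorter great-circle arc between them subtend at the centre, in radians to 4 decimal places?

1.5708 rad

In radians: φ₁ = 0.0000, φ₂ = 0.7854, Δλ = 90.000° = 1.5708 rad.
cos c = sin φ₁ sin φ₂ + cos φ₁ cos φ₂ cos Δλ = (0.0000)(0.7071) + (1.0000)(0.7071)(0.0000) = -0.00000,
so c = arccos(-0.00000) = 1.57080 rad.
So the angular separation is 1.5708 rad.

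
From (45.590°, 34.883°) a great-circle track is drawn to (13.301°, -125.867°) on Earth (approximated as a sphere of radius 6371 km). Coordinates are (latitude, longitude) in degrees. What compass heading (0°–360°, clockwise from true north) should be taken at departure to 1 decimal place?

338.6°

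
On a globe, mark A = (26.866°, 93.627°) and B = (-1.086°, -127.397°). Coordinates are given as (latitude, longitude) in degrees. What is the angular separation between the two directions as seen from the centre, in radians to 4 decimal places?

2.3205 rad

In radians: φ₁ = 0.4689, φ₂ = -0.0190, Δλ = 138.976° = 2.4256 rad.
cos c = sin φ₁ sin φ₂ + cos φ₁ cos φ₂ cos Δλ = (0.4519)(-0.0190) + (0.8921)(0.9998)(-0.7544) = -0.68145,
so c = arccos(-0.68145) = 2.32054 rad.
So the angular separation is 2.3205 rad.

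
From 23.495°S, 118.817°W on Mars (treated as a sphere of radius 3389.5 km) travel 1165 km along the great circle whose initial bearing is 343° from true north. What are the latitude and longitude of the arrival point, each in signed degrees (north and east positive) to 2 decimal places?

Angular distance δ = d/R = 1165/3389.5 = 0.34371 rad; initial bearing θ = 5.9865 rad.
sin φ₂ = sin φ₁ cos δ + cos φ₁ sin δ cos θ = (-0.3987)(0.9415) + (0.9171)(0.3370)(0.9563) = -0.0798, so φ₂ = -4.58°.
Δλ = atan2(sin θ sin δ cos φ₁, cos δ − sin φ₁ sin φ₂) = atan2(-0.0904, 0.9097) = -5.672°.
λ₂ = -118.817° − 5.672° = -124.49°.

-4.58°, -124.49°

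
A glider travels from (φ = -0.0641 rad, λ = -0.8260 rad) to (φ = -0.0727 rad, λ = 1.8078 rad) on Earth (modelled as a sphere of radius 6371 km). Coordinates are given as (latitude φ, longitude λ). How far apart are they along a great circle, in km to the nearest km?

16667 km

With latitudes φ₁ = -3.673°, φ₂ = -4.165° and longitude difference Δλ = 150.906°:
cos c = sin φ₁ sin φ₂ + cos φ₁ cos φ₂ cos Δλ = (-0.0641)(-0.0726) + (0.9979)(0.9974)(-0.8738) = -0.86507,
so c = arccos(-0.86507) = 2.61608 rad.
Distance = R·c = 6371 × 2.6161 ≈ 16667 km.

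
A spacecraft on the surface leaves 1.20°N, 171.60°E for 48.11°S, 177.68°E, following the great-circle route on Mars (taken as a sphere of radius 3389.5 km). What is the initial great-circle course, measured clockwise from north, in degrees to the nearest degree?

175°

Δλ = 6.080° = 0.1061 rad.
y = sin Δλ · cos φ₂ = (0.1059)(0.6677) = 0.0707
x = cos φ₁ sin φ₂ − sin φ₁ cos φ₂ cos Δλ = (0.9998)(-0.7444) − (0.0209)(0.6677)(0.9944) = -0.7582
θ = atan2(y, x) = 174.67°, so the bearing is 175°.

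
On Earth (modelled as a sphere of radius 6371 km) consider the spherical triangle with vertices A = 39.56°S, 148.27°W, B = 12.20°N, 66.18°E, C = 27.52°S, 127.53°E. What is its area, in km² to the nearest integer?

12512035 km²

Side lengths (central angles): a = 1.2472, b = 1.1989, c = 2.4279 rad; semiperimeter s = 2.4370.
By l'Huilier's theorem, tan(E/4) = √[tan(s/2) tan((s−a)/2) tan((s−b)/2) tan((s−c)/2)], giving spherical excess E = 0.3083 rad.
Area = E·R² = 0.3083 × (6371)² ≈ 12512035 km².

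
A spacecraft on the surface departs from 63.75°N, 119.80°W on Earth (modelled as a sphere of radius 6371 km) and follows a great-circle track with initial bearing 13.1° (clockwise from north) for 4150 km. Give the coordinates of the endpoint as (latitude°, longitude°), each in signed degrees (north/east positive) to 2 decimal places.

77.01°, 22.51°

Angular distance δ = d/R = 4150/6371 = 0.65139 rad; initial bearing θ = 0.2286 rad.
sin φ₂ = sin φ₁ cos δ + cos φ₁ sin δ cos θ = (0.8969)(0.7952) + (0.4423)(0.6063)(0.9740) = 0.9744, so φ₂ = 77.01°.
Δλ = atan2(sin θ sin δ cos φ₁, cos δ − sin φ₁ sin φ₂) = atan2(0.0608, -0.0787) = 142.314°.
λ₂ = -119.800° + 142.314° = 22.51°.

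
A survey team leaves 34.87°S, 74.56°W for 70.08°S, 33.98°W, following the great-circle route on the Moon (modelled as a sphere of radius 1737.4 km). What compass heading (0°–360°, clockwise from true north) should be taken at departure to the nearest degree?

160°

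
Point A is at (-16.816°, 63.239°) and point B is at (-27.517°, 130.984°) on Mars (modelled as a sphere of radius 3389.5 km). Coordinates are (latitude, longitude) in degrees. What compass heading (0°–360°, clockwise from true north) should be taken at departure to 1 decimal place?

112.8°

With φ₁ = -0.2935, φ₂ = -0.4803, Δλ = 1.1824 rad, the forward-azimuth formula gives
θ = atan2( sin Δλ cos φ₂ , cos φ₁ sin φ₂ − sin φ₁ cos φ₂ cos Δλ ) = atan2(0.8208, -0.3451) = 112.80°.
So the initial bearing is 112.8°.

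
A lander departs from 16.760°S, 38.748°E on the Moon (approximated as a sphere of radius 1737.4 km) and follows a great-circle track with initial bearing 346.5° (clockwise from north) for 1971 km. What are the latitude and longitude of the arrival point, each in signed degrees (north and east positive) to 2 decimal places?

Angular distance δ = d/R = 1971/1737.4 = 1.13445 rad; initial bearing θ = 6.0476 rad.
sin φ₂ = sin φ₁ cos δ + cos φ₁ sin δ cos θ = (-0.2884)(0.4226) + (0.9575)(0.9063)(0.9724) = 0.7220, so φ₂ = 46.22°.
Δλ = atan2(sin θ sin δ cos φ₁, cos δ − sin φ₁ sin φ₂) = atan2(-0.2026, 0.6308) = -17.804°.
λ₂ = 38.748° − 17.804° = 20.94°.

46.22°, 20.94°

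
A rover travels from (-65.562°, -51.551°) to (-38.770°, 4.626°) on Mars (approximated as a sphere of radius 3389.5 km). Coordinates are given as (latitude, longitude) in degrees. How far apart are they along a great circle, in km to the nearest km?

2452 km

In radians: φ₁ = -1.1443, φ₂ = -0.6767, Δλ = 56.177° = 0.9805 rad.
Haversine: a = sin²(Δφ/2) + cos φ₁ cos φ₂ sin²(Δλ/2) = 0.0537 + (0.4137)(0.7797)(0.2217) = 0.12518.
Central angle c = 2·arcsin(√a) = 0.72328 rad.
Distance = R·c = 3389.5 × 0.7233 ≈ 2452 km.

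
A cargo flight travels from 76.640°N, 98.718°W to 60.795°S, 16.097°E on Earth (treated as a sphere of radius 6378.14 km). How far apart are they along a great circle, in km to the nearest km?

17111 km

With latitudes φ₁ = 76.640°, φ₂ = -60.795° and longitude difference Δλ = 114.815°:
cos c = sin φ₁ sin φ₂ + cos φ₁ cos φ₂ cos Δλ = (0.9729)(-0.8729) + (0.2311)(0.4879)(-0.4197) = -0.89658,
so c = arccos(-0.89658) = 2.68277 rad.
Distance = R·c = 6378.14 × 2.6828 ≈ 17111 km.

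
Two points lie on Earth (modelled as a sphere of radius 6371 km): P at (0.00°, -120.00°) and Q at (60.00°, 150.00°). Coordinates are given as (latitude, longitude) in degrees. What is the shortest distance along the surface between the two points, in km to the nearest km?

With latitudes φ₁ = 0.000°, φ₂ = 60.000° and longitude difference Δλ = -90.000°:
cos c = sin φ₁ sin φ₂ + cos φ₁ cos φ₂ cos Δλ = (0.0000)(0.8660) + (1.0000)(0.5000)(0.0000) = -0.00000,
so c = arccos(-0.00000) = 1.57080 rad.
Distance = R·c = 6371 × 1.5708 ≈ 10008 km.

10008 km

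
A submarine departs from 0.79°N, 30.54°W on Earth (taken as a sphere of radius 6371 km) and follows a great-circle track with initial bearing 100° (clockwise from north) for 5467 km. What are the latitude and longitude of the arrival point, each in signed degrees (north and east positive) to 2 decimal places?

Angular distance δ = d/R = 5467/6371 = 0.85811 rad; initial bearing θ = 1.7453 rad.
sin φ₂ = sin φ₁ cos δ + cos φ₁ sin δ cos θ = (0.0138)(0.6539) + (0.9999)(0.7566)(-0.1736) = -0.1224, so φ₂ = -7.03°.
Δλ = atan2(sin θ sin δ cos φ₁, cos δ − sin φ₁ sin φ₂) = atan2(0.7450, 0.6556) = 48.656°.
λ₂ = -30.540° + 48.656° = 18.12°.

-7.03°, 18.12°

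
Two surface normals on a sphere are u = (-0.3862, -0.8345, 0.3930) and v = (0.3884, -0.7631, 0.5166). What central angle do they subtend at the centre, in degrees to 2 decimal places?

u·v = 0.6898; |u| = 1.0000, |v| = 1.0000.
cos θ = (u·v)/(|u||v|) = 0.6898, so θ = 46.38°.

46.38°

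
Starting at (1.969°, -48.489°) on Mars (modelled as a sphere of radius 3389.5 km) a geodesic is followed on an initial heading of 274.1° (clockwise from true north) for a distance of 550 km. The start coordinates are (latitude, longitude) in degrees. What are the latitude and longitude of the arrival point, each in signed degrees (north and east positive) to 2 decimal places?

Angular distance δ = d/R = 550/3389.5 = 0.16227 rad; initial bearing θ = 4.7839 rad.
sin φ₂ = sin φ₁ cos δ + cos φ₁ sin δ cos θ = (0.0344)(0.9869) + (0.9994)(0.1616)(0.0715) = 0.0455, so φ₂ = 2.61°.
Δλ = atan2(sin θ sin δ cos φ₁, cos δ − sin φ₁ sin φ₂) = atan2(-0.1610, 0.9853) = -9.283°.
λ₂ = -48.489° − 9.283° = -57.77°.

2.61°, -57.77°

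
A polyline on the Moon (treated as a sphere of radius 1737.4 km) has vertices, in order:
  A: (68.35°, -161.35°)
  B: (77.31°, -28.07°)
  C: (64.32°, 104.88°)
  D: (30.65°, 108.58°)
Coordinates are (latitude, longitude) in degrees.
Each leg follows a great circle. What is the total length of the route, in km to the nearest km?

3059 km

Leg A→B: central angle 0.5526 rad, distance 960.0 km.
Leg B→C: central angle 0.6192 rad, distance 1075.8 km.
Leg C→D: central angle 0.5891 rad, distance 1023.4 km.
Total: 960.0 + 1075.8 + 1023.4 ≈ 3059 km.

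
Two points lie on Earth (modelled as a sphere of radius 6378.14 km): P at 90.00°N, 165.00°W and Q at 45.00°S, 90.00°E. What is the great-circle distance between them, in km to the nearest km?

15028 km

With latitudes φ₁ = 90.000°, φ₂ = -45.000° and longitude difference Δλ = -105.000°:
cos c = sin φ₁ sin φ₂ + cos φ₁ cos φ₂ cos Δλ = (1.0000)(-0.7071) + (0.0000)(0.7071)(-0.2588) = -0.70711,
so c = arccos(-0.70711) = 2.35619 rad.
Distance = R·c = 6378.14 × 2.3562 ≈ 15028 km.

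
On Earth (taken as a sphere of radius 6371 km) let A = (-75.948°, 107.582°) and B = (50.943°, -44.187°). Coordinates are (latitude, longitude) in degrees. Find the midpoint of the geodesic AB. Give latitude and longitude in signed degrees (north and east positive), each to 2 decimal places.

Central angle δ = 2.6639 rad. Interpolating on the sphere with fraction f = 0.5:
P = [sin((1−f)δ)·A + sin(fδ)·B] / sin δ = 2.1136·A + 2.1136·B in Cartesian coordinates,
giving P = (0.7999, -0.4390, -0.4091), i.e. latitude -24.15°, longitude -28.76°.

-24.15°, -28.76°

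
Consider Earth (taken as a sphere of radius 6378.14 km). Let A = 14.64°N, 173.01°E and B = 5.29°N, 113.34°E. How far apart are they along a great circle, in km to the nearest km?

6607 km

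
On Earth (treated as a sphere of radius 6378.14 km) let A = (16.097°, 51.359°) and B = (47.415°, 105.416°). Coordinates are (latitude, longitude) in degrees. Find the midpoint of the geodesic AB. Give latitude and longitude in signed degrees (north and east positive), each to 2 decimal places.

Central angle δ = 0.9450 rad. Interpolating on the sphere with fraction f = 0.5:
P = [sin((1−f)δ)·A + sin(fδ)·B] / sin δ = 0.5615·A + 0.5615·B in Cartesian coordinates,
giving P = (0.2359, 0.7877, 0.5691), i.e. latitude 34.69°, longitude 73.33°.

34.69°, 73.33°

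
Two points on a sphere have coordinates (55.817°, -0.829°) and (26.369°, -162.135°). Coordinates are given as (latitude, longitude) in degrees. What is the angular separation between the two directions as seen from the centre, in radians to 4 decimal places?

Let φ₁ = 0.9742 rad, φ₂ = 0.4602 rad, and Δλ = -2.8153 rad.
Haversine: a = sin²(Δφ/2) + cos φ₁ cos φ₂ sin²(Δλ/2) = 0.0646 + (0.5618)(0.8960)(0.9736) = 0.55470.
Central angle c = 2·arcsin(√a) = 1.68042 rad.
So the angular separation is 1.6804 rad.

1.6804 rad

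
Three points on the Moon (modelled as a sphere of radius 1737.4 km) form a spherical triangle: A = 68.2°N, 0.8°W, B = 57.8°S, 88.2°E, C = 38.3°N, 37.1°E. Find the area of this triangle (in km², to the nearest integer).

Side lengths (central angles): a = 1.8357, b = 0.6344, c = 2.4690 rad; semiperimeter s = 2.4696.
By l'Huilier's theorem, tan(E/4) = √[tan(s/2) tan((s−a)/2) tan((s−b)/2) tan((s−c)/2)], giving spherical excess E = 0.0737 rad.
Area = E·R² = 0.0737 × (1737.4)² ≈ 222357 km².

222357 km²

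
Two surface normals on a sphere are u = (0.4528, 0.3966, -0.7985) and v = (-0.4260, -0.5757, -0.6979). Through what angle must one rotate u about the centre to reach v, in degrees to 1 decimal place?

82.2°

u·v = 0.1361; |u| = 1.0000, |v| = 1.0000.
cos θ = (u·v)/(|u||v|) = 0.1361, so θ = 82.2°.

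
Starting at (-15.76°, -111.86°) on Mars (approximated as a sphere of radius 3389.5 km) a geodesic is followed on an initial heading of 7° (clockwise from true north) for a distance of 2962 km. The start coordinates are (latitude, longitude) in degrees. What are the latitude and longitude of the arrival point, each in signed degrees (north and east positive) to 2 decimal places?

Angular distance δ = d/R = 2962/3389.5 = 0.87388 rad; initial bearing θ = 0.1222 rad.
sin φ₂ = sin φ₁ cos δ + cos φ₁ sin δ cos θ = (-0.2716)(0.6419) + (0.9624)(0.7668)(0.9925) = 0.5582, so φ₂ = 33.93°.
Δλ = atan2(sin θ sin δ cos φ₁, cos δ − sin φ₁ sin φ₂) = atan2(0.0899, 0.7935) = 6.467°.
λ₂ = -111.860° + 6.467° = -105.39°.

33.93°, -105.39°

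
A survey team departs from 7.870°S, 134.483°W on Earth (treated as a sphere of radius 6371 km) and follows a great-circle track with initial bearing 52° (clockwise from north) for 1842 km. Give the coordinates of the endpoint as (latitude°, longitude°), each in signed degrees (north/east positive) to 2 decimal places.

Angular distance δ = d/R = 1842/6371 = 0.28912 rad; initial bearing θ = 0.9076 rad.
sin φ₂ = sin φ₁ cos δ + cos φ₁ sin δ cos θ = (-0.1369)(0.9585) + (0.9906)(0.2851)(0.6157) = 0.0426, so φ₂ = 2.44°.
Δλ = atan2(sin θ sin δ cos φ₁, cos δ − sin φ₁ sin φ₂) = atan2(0.2226, 0.9643) = 12.996°.
λ₂ = -134.483° + 12.996° = -121.49°.

2.44°, -121.49°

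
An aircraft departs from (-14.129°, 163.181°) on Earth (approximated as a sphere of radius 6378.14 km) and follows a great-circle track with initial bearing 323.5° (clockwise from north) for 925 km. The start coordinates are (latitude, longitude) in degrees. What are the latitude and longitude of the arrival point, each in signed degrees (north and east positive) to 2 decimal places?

-7.41°, 158.21°

Angular distance δ = d/R = 925/6378.14 = 0.14503 rad; initial bearing θ = 5.6461 rad.
sin φ₂ = sin φ₁ cos δ + cos φ₁ sin δ cos θ = (-0.2441)(0.9895) + (0.9697)(0.1445)(0.8039) = -0.1289, so φ₂ = -7.41°.
Δλ = atan2(sin θ sin δ cos φ₁, cos δ − sin φ₁ sin φ₂) = atan2(-0.0834, 0.9580) = -4.973°.
λ₂ = 163.181° − 4.973° = 158.21°.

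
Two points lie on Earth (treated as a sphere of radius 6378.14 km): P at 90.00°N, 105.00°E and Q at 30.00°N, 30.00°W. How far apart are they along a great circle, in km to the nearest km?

Let φ₁ = 1.5708 rad, φ₂ = 0.5236 rad, and Δλ = -2.3562 rad.
Haversine: a = sin²(Δφ/2) + cos φ₁ cos φ₂ sin²(Δλ/2) = 0.2500 + (0.0000)(0.8660)(0.8536) = 0.25000.
Central angle c = 2·arcsin(√a) = 1.04720 rad.
Distance = R·c = 6378.14 × 1.0472 ≈ 6679 km.

6679 km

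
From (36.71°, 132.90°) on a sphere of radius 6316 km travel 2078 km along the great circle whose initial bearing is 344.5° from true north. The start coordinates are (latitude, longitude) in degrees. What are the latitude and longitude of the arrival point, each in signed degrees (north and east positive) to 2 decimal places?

54.62°, 124.32°

Angular distance δ = d/R = 2078/6316 = 0.32901 rad; initial bearing θ = 6.0127 rad.
sin φ₂ = sin φ₁ cos δ + cos φ₁ sin δ cos θ = (0.5978)(0.9464) + (0.8017)(0.3231)(0.9636) = 0.8153, so φ₂ = 54.62°.
Δλ = atan2(sin θ sin δ cos φ₁, cos δ − sin φ₁ sin φ₂) = atan2(-0.0692, 0.4590) = -8.576°.
λ₂ = 132.900° − 8.576° = 124.32°.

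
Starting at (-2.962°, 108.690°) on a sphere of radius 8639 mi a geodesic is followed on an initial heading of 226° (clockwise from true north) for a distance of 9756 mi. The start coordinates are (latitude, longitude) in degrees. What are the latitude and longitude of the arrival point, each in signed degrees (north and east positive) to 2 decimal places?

Angular distance δ = d/R = 9756/8639 = 1.12930 rad; initial bearing θ = 3.9444 rad.
sin φ₂ = sin φ₁ cos δ + cos φ₁ sin δ cos θ = (-0.0517)(0.4273) + (0.9987)(0.9041)(-0.6947) = -0.6493, so φ₂ = -40.49°.
Δλ = atan2(sin θ sin δ cos φ₁, cos δ − sin φ₁ sin φ₂) = atan2(-0.6495, 0.3937) = -58.774°.
λ₂ = 108.690° − 58.774° = 49.92°.

-40.49°, 49.92°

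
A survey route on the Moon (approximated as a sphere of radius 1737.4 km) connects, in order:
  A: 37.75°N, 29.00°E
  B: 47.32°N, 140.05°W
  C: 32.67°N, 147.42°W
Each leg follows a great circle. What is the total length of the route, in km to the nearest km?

3337 km

Leg A→B: central angle 1.6470 rad, distance 2861.6 km.
Leg B→C: central angle 0.2737 rad, distance 475.5 km.
Total: 2861.6 + 475.5 ≈ 3337 km.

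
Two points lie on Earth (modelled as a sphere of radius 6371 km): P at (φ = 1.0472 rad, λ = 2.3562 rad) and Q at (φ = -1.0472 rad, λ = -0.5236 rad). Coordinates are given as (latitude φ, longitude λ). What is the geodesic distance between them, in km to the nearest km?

19183 km

With latitudes φ₁ = 60.000°, φ₂ = -60.000° and longitude difference Δλ = -165.000°:
cos c = sin φ₁ sin φ₂ + cos φ₁ cos φ₂ cos Δλ = (0.8660)(-0.8660) + (0.5000)(0.5000)(-0.9659) = -0.99148,
so c = arccos(-0.99148) = 3.01098 rad.
Distance = R·c = 6371 × 3.0110 ≈ 19183 km.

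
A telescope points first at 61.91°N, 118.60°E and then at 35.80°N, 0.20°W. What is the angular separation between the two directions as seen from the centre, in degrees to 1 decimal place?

With latitudes φ₁ = 61.910°, φ₂ = 35.800° and longitude difference Δλ = -118.800°:
cos c = sin φ₁ sin φ₂ + cos φ₁ cos φ₂ cos Δλ = (0.8822)(0.5850) + (0.4709)(0.8111)(-0.4818) = 0.33208,
so c = arccos(0.33208) = 1.23229 rad.
So the angular separation is 70.6°.

70.6°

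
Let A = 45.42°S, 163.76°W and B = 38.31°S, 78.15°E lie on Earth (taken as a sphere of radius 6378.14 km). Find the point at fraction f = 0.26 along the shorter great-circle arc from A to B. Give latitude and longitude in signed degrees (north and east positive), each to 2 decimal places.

-57.39°, 168.78°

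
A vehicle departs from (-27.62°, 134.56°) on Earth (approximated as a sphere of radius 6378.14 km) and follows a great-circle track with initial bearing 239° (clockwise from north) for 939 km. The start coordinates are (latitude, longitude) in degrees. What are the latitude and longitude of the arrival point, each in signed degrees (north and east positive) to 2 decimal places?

-31.70°, 126.06°

Angular distance δ = d/R = 939/6378.14 = 0.14722 rad; initial bearing θ = 4.1713 rad.
sin φ₂ = sin φ₁ cos δ + cos φ₁ sin δ cos θ = (-0.4636)(0.9892) + (0.8860)(0.1467)(-0.5150) = -0.5255, so φ₂ = -31.70°.
Δλ = atan2(sin θ sin δ cos φ₁, cos δ − sin φ₁ sin φ₂) = atan2(-0.1114, 0.7455) = -8.499°.
λ₂ = 134.560° − 8.499° = 126.06°.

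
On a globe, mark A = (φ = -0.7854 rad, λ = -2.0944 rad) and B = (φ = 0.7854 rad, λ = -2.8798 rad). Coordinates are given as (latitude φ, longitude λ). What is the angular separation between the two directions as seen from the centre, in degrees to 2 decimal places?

In radians: φ₁ = -0.7854, φ₂ = 0.7854, Δλ = -45.000° = -0.7854 rad.
Haversine: a = sin²(Δφ/2) + cos φ₁ cos φ₂ sin²(Δλ/2) = 0.5000 + (0.7071)(0.7071)(0.1464) = 0.57323.
Central angle c = 2·arcsin(√a) = 1.71778 rad.
So the angular separation is 98.42°.

98.42°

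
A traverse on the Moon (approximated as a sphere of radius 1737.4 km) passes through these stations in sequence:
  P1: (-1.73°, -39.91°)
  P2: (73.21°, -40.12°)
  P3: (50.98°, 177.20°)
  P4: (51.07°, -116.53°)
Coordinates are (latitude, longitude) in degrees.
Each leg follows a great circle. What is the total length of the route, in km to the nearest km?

Leg P1→P2: central angle 1.3080 rad, distance 2272.4 km.
Leg P2→P3: central angle 0.9283 rad, distance 1612.9 km.
Leg P3→P4: central angle 0.7019 rad, distance 1219.6 km.
Total: 2272.4 + 1612.9 + 1219.6 ≈ 5105 km.

5105 km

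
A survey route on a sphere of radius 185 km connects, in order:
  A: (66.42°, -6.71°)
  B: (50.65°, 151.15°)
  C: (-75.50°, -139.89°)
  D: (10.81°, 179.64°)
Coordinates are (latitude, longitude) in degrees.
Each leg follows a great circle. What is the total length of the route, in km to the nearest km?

Leg A→B: central angle 1.0772 rad, distance 199.3 km.
Leg B→C: central angle 2.3346 rad, distance 431.9 km.
Leg C→D: central angle 1.5653 rad, distance 289.6 km.
Total: 199.3 + 431.9 + 289.6 ≈ 921 km.

921 km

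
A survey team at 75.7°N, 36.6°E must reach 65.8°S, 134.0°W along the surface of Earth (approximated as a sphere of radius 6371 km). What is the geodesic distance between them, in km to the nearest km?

18865 km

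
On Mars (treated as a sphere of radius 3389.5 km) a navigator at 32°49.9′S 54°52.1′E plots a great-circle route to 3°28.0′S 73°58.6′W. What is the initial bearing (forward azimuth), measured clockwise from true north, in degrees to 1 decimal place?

243.3°

With φ₁ = -0.5730, φ₂ = -0.0605, Δλ = -2.2488 rad, the forward-azimuth formula gives
θ = atan2( sin Δλ cos φ₂ , cos φ₁ sin φ₂ − sin φ₁ cos φ₂ cos Δλ ) = atan2(-0.7774, -0.3902) = -116.66°.
Adding 360° brings this into [0°, 360°): 243.3°.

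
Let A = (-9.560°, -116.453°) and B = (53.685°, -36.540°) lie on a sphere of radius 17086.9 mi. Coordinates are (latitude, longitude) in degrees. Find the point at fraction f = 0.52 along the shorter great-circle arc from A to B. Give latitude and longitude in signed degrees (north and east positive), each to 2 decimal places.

28.76°, -86.95°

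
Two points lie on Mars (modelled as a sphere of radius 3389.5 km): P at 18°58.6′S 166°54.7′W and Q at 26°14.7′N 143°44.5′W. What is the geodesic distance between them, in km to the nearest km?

In radians: φ₁ = -0.3312, φ₂ = 0.4581, Δλ = 23.170° = 0.4044 rad.
cos c = sin φ₁ sin φ₂ + cos φ₁ cos φ₂ cos Δλ = (-0.3252)(0.4422) + (0.9457)(0.8969)(0.9193) = 0.63595,
so c = arccos(0.63595) = 0.88155 rad.
Distance = R·c = 3389.5 × 0.8816 ≈ 2988 km.

2988 km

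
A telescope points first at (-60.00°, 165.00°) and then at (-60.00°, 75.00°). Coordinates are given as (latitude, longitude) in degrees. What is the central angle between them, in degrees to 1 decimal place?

41.4°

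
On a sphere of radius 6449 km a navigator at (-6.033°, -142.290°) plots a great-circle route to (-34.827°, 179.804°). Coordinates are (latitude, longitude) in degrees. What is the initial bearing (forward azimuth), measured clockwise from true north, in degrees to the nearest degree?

Δλ = -37.906° = -0.6616 rad.
y = sin Δλ · cos φ₂ = (-0.6144)(0.8209) = -0.5043
x = cos φ₁ sin φ₂ − sin φ₁ cos φ₂ cos Δλ = (0.9945)(-0.5711) − (-0.1051)(0.8209)(0.7890) = -0.4999
θ = atan2(y, x) = -134.75°; adding 360° gives 225°.

225°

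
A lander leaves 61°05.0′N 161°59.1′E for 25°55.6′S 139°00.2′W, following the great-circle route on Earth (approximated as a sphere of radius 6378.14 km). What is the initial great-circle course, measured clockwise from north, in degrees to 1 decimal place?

128.7°

With φ₁ = 1.0661, φ₂ = -0.4525, Δλ = 1.0299 rad, the forward-azimuth formula gives
θ = atan2( sin Δλ cos φ₂ , cos φ₁ sin φ₂ − sin φ₁ cos φ₂ cos Δλ ) = atan2(0.7710, -0.6167) = 128.66°.
So the initial bearing is 128.7°.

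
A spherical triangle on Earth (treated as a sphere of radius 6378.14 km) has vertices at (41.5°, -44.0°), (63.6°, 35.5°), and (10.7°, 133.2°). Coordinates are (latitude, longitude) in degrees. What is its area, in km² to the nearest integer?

Side lengths (central angles): a = 1.4628, b = 2.2294, c = 0.8577 rad; semiperimeter s = 2.2750.
By l'Huilier's theorem, tan(E/4) = √[tan(s/2) tan((s−a)/2) tan((s−b)/2) tan((s−c)/2)], giving spherical excess E = 0.5355 rad.
Area = E·R² = 0.5355 × (6378.14)² ≈ 21785337 km².

21785337 km²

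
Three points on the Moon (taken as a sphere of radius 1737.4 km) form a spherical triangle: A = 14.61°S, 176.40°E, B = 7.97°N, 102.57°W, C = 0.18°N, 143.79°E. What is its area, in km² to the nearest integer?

Side lengths (central angles): a = 1.9787, b = 0.6192, c = 1.4561 rad; semiperimeter s = 2.0270.
By l'Huilier's theorem, tan(E/4) = √[tan(s/2) tan((s−a)/2) tan((s−b)/2) tan((s−c)/2)], giving spherical excess E = 0.3919 rad.
Area = E·R² = 0.3919 × (1737.4)² ≈ 1182986 km².

1182986 km²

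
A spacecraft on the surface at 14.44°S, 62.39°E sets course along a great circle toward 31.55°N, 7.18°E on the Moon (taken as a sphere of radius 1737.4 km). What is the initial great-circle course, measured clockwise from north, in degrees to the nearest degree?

With φ₁ = -0.2520, φ₂ = 0.5507, Δλ = -0.9636 rad, the forward-azimuth formula gives
θ = atan2( sin Δλ cos φ₂ , cos φ₁ sin φ₂ − sin φ₁ cos φ₂ cos Δλ ) = atan2(-0.6999, 0.6280) = -48.10°.
Adding 360° brings this into [0°, 360°): 312°.

312°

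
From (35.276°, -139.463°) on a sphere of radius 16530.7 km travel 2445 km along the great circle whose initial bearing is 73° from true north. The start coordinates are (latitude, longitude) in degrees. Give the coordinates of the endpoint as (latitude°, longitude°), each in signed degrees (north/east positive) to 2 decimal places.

Angular distance δ = d/R = 2445/16530.7 = 0.14791 rad; initial bearing θ = 1.2741 rad.
sin φ₂ = sin φ₁ cos δ + cos φ₁ sin δ cos θ = (0.5775)(0.9891) + (0.8164)(0.1474)(0.2924) = 0.6064, so φ₂ = 37.33°.
Δλ = atan2(sin θ sin δ cos φ₁, cos δ − sin φ₁ sin φ₂) = atan2(0.1151, 0.6389) = 10.208°.
λ₂ = -139.463° + 10.208° = -129.25°.

37.33°, -129.25°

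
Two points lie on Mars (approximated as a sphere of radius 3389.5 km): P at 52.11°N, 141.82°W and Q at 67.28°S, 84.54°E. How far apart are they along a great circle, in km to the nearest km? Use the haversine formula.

Let φ₁ = 0.9095 rad, φ₂ = -1.1743 rad, and Δλ = -2.3325 rad.
Haversine: a = sin²(Δφ/2) + cos φ₁ cos φ₂ sin²(Δλ/2) = 0.7454 + (0.6141)(0.3862)(0.8451) = 0.94583.
Central angle c = 2·arcsin(√a) = 2.67178 rad.
Distance = R·c = 3389.5 × 2.6718 ≈ 9056 km.

9056 km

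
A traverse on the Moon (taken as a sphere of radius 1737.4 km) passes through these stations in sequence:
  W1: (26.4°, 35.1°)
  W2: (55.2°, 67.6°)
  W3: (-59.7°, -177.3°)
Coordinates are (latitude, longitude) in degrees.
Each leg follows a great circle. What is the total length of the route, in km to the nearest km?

Leg W1→W2: central angle 0.6497 rad, distance 1128.8 km.
Leg W2→W3: central angle 2.5519 rad, distance 4433.7 km.
Total: 1128.8 + 4433.7 ≈ 5563 km.

5563 km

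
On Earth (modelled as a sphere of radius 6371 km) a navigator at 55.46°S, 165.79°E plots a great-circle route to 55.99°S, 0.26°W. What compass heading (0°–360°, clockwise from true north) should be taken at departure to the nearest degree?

188°

Δλ = -166.050° = -2.8981 rad.
y = sin Δλ · cos φ₂ = (-0.2411)(0.5593) = -0.1348
x = cos φ₁ sin φ₂ − sin φ₁ cos φ₂ cos Δλ = (0.5670)(-0.8289) − (-0.8237)(0.5593)(-0.9705) = -0.9171
θ = atan2(y, x) = -171.64°; adding 360° gives 188°.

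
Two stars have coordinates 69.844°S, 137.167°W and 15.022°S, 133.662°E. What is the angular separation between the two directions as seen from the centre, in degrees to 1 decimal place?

75.6°

With latitudes φ₁ = -69.844°, φ₂ = -15.022° and longitude difference Δλ = -89.171°:
Haversine: a = sin²(Δφ/2) + cos φ₁ cos φ₂ sin²(Δλ/2) = 0.2119 + (0.3446)(0.9658)(0.4928) = 0.37593.
Central angle c = 2·arcsin(√a) = 1.32005 rad.
So the angular separation is 75.6°.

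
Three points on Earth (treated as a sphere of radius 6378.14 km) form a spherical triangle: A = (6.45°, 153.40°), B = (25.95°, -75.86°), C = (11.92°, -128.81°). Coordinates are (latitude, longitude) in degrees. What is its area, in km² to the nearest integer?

Side lengths (central angles): a = 0.9015, b = 1.3399, c = 2.1341 rad; semiperimeter s = 2.1877.
By l'Huilier's theorem, tan(E/4) = √[tan(s/2) tan((s−a)/2) tan((s−b)/2) tan((s−c)/2)], giving spherical excess E = 0.5270 rad.
Area = E·R² = 0.5270 × (6378.14)² ≈ 21440317 km².

21440317 km²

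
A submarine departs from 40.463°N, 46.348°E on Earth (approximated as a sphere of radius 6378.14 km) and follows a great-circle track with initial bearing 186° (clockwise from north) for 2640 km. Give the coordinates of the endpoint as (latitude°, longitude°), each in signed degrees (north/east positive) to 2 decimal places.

16.85°, 43.83°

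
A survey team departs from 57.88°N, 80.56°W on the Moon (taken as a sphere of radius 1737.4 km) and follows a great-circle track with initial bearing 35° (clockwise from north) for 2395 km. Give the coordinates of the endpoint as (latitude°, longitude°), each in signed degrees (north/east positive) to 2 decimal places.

36.11°, 55.26°

Angular distance δ = d/R = 2395/1737.4 = 1.37850 rad; initial bearing θ = 0.6109 rad.
sin φ₂ = sin φ₁ cos δ + cos φ₁ sin δ cos θ = (0.8469)(0.1911) + (0.5317)(0.9816)(0.8192) = 0.5894, so φ₂ = 36.11°.
Δλ = atan2(sin θ sin δ cos φ₁, cos δ − sin φ₁ sin φ₂) = atan2(0.2993, -0.3080) = 135.821°.
λ₂ = -80.560° + 135.821° = 55.26°.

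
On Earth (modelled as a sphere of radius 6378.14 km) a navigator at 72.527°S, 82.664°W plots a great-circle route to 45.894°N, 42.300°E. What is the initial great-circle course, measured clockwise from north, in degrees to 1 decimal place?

Δλ = 124.964° = 2.1810 rad.
y = sin Δλ · cos φ₂ = (0.8195)(0.6960) = 0.5704
x = cos φ₁ sin φ₂ − sin φ₁ cos φ₂ cos Δλ = (0.3003)(0.7181) − (-0.9539)(0.6960)(-0.5731) = -0.1648
θ = atan2(y, x) = 106.12°, so the bearing is 106.1°.

106.1°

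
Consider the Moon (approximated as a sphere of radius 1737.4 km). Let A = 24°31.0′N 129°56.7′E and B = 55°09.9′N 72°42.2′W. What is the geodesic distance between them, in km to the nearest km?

Let φ₁ = 0.4279 rad, φ₂ = 0.9628 rad, and Δλ = 2.7463 rad.
cos c = sin φ₁ sin φ₂ + cos φ₁ cos φ₂ cos Δλ = (0.4150)(0.8208) + (0.9098)(0.5712)(-0.9229) = -0.13904,
so c = arccos(-0.13904) = 1.71029 rad.
Distance = R·c = 1737.4 × 1.7103 ≈ 2971 km.

2971 km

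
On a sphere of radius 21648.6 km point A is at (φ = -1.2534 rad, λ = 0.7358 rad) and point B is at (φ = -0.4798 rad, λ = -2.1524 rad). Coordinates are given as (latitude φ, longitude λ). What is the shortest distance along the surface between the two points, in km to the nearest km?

30296 km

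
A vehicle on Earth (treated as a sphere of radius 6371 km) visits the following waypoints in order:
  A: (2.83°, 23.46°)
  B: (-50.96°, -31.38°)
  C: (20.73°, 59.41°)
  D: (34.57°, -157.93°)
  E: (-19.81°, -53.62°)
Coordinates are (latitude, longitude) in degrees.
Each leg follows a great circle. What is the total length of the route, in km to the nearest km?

Leg A→B: central angle 1.2409 rad, distance 7905.9 km.
Leg B→C: central angle 1.8578 rad, distance 11835.8 km.
Leg C→D: central angle 1.9948 rad, distance 12709.1 km.
Leg D→E: central angle 1.9647 rad, distance 12517.0 km.
Total: 7905.9 + 11835.8 + 12709.1 + 12517.0 ≈ 44968 km.

44968 km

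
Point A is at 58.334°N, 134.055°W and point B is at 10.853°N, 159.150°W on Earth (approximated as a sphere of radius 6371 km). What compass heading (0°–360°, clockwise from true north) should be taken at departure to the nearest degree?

212°

Δλ = -25.095° = -0.4380 rad.
y = sin Δλ · cos φ₂ = (-0.4241)(0.9821) = -0.4165
x = cos φ₁ sin φ₂ − sin φ₁ cos φ₂ cos Δλ = (0.5250)(0.1883) − (0.8511)(0.9821)(0.9056) = -0.6581
θ = atan2(y, x) = -147.67°; adding 360° gives 212°.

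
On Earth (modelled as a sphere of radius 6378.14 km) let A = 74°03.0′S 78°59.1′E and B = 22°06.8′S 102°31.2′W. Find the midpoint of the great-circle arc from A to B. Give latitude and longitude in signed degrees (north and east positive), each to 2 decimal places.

-64.03°, -103.15°

The central angle between A and B is δ = 1.4631 rad.
With f = 0.5, the slerp weights are sin((1−f)δ)/sin δ = 0.6719 and sin(fδ)/sin δ = 0.6719.
Weighted sum of the unit vectors: (0.6719)·(0.0525,0.2697,-0.9615) + (0.6719)·(-0.2008,-0.9044,-0.3764) = (-0.0997, -0.4265, -0.8990).
Converting back: φ = atan2(z, √(x²+y²)) = -64.03°, λ = atan2(y, x) = -103.15°.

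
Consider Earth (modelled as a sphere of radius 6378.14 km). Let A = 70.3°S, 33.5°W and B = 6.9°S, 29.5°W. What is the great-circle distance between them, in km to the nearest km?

7063 km

Let φ₁ = -1.2270 rad, φ₂ = -0.1204 rad, and Δλ = 0.0698 rad.
Haversine: a = sin²(Δφ/2) + cos φ₁ cos φ₂ sin²(Δλ/2) = 0.2761 + (0.3371)(0.9928)(0.0012) = 0.27653.
Central angle c = 2·arcsin(√a) = 1.10745 rad.
Distance = R·c = 6378.14 × 1.1075 ≈ 7063 km.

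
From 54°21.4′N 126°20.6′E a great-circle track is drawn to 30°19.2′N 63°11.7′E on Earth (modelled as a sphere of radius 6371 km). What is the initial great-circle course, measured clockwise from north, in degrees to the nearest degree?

With φ₁ = 0.9487, φ₂ = 0.5292, Δλ = -1.1021 rad, the forward-azimuth formula gives
θ = atan2( sin Δλ cos φ₂ , cos φ₁ sin φ₂ − sin φ₁ cos φ₂ cos Δλ ) = atan2(-0.7701, -0.0227) = -91.69°.
Adding 360° brings this into [0°, 360°): 268°.

268°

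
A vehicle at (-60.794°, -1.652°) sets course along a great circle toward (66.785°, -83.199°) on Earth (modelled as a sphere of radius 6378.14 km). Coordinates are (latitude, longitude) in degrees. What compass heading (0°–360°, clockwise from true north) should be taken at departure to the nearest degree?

Δλ = -81.547° = -1.4233 rad.
y = sin Δλ · cos φ₂ = (-0.9891)(0.3942) = -0.3899
x = cos φ₁ sin φ₂ − sin φ₁ cos φ₂ cos Δλ = (0.4880)(0.9190) − (-0.8729)(0.3942)(0.1470) = 0.4990
θ = atan2(y, x) = -38.00°; adding 360° gives 322°.

322°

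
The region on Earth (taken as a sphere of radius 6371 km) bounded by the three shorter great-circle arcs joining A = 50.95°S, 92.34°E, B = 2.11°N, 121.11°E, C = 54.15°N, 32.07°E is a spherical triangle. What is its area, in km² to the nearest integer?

46079536 km²

Side lengths (central angles): a = 1.5311, b = 2.0336, c = 1.0201 rad; semiperimeter s = 2.2924.
By l'Huilier's theorem, tan(E/4) = √[tan(s/2) tan((s−a)/2) tan((s−b)/2) tan((s−c)/2)], giving spherical excess E = 1.1353 rad.
Area = E·R² = 1.1353 × (6371)² ≈ 46079536 km².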